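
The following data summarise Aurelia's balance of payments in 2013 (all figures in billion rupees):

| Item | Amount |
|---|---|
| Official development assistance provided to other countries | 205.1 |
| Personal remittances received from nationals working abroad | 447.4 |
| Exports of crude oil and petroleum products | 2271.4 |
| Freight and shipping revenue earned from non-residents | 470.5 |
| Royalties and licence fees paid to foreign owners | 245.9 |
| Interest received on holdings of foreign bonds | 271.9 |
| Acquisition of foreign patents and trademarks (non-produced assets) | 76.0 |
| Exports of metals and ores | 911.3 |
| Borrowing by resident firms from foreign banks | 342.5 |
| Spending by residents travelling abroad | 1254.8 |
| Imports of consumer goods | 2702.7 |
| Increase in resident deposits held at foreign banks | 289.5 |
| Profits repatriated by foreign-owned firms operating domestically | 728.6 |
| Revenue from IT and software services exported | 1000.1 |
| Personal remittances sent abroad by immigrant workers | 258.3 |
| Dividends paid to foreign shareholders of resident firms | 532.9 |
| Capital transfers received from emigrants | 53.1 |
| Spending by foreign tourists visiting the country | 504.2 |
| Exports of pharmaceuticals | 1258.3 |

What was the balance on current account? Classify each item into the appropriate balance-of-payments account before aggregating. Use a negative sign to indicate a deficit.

Goods: -2702.7 + 1258.3 + 2271.4 + 911.3 = 1738.3
Services: 470.5 + 504.2 - 1254.8 - 245.9 + 1000.1 = 474.1
Primary income: 271.9 - 728.6 - 532.9 = -989.6
Secondary income: 447.4 - 258.3 - 205.1 = -16.0
Current account = 1738.3 + 474.1 + (-989.6) + (-16.0) = 1206.8
(Excluded from the current account — capital account: acquisition of foreign patents and trademarks (non-produced assets) 76.0, capital transfers received from emigrants 53.1; financial account: borrowing by resident firms from foreign banks 342.5, increase in resident deposits held at foreign banks 289.5.)

1206.8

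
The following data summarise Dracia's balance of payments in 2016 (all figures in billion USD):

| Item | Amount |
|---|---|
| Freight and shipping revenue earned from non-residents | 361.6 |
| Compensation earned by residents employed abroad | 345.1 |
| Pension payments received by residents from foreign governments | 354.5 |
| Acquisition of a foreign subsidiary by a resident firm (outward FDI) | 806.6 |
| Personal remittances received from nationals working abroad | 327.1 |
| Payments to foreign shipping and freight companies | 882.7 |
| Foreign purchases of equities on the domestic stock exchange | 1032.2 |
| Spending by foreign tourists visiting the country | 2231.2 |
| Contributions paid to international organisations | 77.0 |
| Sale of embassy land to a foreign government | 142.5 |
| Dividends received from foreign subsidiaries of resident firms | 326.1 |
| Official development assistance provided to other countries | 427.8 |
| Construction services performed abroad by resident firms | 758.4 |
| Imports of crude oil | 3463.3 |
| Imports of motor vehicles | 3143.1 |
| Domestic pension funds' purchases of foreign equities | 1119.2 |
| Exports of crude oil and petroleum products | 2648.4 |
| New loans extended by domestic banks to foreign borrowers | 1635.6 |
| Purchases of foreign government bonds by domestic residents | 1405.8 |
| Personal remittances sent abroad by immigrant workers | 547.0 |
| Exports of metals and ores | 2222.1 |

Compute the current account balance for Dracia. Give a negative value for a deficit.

1033.6

Goods: 2222.1 - 3463.3 + 2648.4 - 3143.1 = -1735.9
Services: 361.6 + 2231.2 + 758.4 - 882.7 = 2468.5
Primary income: 326.1 + 345.1 = 671.2
Secondary income: -427.8 + 354.5 - 77.0 + 327.1 - 547.0 = -370.2
Current account = (-1735.9) + 2468.5 + 671.2 + (-370.2) = 1033.6
(Excluded from the current account — financial account: acquisition of a foreign subsidiary by a resident firm (outward FDI) 806.6, foreign purchases of equities on the domestic stock exchange 1032.2, domestic pension funds' purchases of foreign equities 1119.2, new loans extended by domestic banks to foreign borrowers 1635.6, purchases of foreign government bonds by domestic residents 1405.8; capital account: sale of embassy land to a foreign government 142.5.)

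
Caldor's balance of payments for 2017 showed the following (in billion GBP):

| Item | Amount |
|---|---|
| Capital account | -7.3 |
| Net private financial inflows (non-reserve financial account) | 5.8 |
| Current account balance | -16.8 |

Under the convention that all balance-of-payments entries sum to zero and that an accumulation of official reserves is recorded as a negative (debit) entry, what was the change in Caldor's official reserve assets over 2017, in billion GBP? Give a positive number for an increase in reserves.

Official reserve transactions balance = -((-16.8) + (-7.3) + 5.8) = 18.3
An accumulation of reserves is recorded as a debit (negative entry), so the change in the stock of reserves is the negative of that balance.
Change in official reserves = -(18.3) = -18.3

-18.3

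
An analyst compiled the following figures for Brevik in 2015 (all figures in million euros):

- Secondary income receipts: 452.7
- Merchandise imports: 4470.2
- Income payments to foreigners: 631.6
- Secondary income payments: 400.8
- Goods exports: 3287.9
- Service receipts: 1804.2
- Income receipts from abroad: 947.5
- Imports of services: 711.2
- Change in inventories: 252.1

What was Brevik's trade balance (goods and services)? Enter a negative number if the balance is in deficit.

-89.3

Goods balance = 3287.9 - 4470.2 = -1182.3
Services balance = 1804.2 - 711.2 = 1093.0
Trade balance (goods + services) = -1182.3 + 1093.0 = -89.3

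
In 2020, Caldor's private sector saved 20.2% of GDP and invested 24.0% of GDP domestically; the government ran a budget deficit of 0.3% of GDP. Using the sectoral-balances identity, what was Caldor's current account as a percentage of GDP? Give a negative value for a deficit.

-4.1

By the sectoral-balances identity, CA = (S_private - I) + (T - G).
Private balance = 20.2 - 24.0 = -3.8
Government balance (T - G) = -0.3
CA = -3.8 + (-0.3) = -4.1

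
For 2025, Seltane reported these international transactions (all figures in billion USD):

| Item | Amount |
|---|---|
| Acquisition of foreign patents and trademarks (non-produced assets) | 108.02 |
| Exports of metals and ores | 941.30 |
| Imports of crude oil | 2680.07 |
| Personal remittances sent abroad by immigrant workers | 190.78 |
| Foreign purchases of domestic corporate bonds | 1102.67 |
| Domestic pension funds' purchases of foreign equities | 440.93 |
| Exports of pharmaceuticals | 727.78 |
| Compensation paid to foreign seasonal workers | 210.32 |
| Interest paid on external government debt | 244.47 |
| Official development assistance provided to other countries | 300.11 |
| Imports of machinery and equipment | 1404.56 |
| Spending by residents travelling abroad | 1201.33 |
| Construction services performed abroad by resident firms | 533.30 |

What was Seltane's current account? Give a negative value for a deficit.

Goods: 941.30 - 2680.07 + 727.78 - 1404.56 = -2415.55
Services: 533.30 - 1201.33 = -668.03
Primary income: -210.32 - 244.47 = -454.79
Secondary income: -300.11 - 190.78 = -490.89
Current account = (-2415.55) + (-668.03) + (-454.79) + (-490.89) = -4029.26
(Excluded from the current account — capital account: acquisition of foreign patents and trademarks (non-produced assets) 108.02; financial account: foreign purchases of domestic corporate bonds 1102.67, domestic pension funds' purchases of foreign equities 440.93.)

-4029.26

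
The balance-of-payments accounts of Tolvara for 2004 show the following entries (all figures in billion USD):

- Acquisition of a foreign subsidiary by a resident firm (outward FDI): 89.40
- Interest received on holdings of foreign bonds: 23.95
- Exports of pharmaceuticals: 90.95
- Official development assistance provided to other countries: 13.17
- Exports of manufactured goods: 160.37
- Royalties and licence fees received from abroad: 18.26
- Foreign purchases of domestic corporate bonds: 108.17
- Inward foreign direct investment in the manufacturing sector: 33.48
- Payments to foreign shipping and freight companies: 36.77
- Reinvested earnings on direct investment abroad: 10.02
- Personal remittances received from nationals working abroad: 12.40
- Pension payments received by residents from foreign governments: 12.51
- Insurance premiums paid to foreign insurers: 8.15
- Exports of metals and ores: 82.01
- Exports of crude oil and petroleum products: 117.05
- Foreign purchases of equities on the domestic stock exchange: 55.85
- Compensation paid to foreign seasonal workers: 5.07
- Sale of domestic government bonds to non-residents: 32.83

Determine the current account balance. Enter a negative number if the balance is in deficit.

464.36

Goods: 160.37 + 117.05 + 82.01 + 90.95 = 450.38
Services: -36.77 - 8.15 + 18.26 = -26.66
Primary income: 10.02 + 23.95 - 5.07 = 28.90
Secondary income: -13.17 + 12.40 + 12.51 = 11.74
Current account = 450.38 + (-26.66) + 28.90 + 11.74 = 464.36
(Excluded from the current account — financial account: acquisition of a foreign subsidiary by a resident firm (outward FDI) 89.40, foreign purchases of domestic corporate bonds 108.17, inward foreign direct investment in the manufacturing sector 33.48, foreign purchases of equities on the domestic stock exchange 55.85, sale of domestic government bonds to non-residents 32.83.)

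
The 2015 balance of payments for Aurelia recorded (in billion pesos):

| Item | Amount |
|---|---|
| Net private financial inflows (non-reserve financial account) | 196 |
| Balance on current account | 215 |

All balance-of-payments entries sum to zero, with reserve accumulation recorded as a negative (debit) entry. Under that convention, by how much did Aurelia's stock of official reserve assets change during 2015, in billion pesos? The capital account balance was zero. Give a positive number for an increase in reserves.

Official reserve transactions balance = -(215 + 196) = -411
An accumulation of reserves is recorded as a debit (negative entry), so the change in the stock of reserves is the negative of that balance.
Change in official reserves = -(-411) = 411

411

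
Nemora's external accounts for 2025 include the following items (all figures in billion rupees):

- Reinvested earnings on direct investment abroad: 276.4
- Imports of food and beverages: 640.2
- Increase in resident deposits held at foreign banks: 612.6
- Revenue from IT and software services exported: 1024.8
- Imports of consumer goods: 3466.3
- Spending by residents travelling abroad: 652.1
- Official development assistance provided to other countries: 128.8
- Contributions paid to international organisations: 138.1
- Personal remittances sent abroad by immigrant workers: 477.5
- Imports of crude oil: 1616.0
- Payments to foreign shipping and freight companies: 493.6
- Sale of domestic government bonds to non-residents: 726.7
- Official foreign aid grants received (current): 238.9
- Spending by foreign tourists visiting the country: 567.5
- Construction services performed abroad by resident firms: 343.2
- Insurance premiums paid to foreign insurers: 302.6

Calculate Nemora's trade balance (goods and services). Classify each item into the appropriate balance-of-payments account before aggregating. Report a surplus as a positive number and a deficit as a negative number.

Goods: -1616.0 - 3466.3 - 640.2 = -5722.5
Services: -302.6 - 493.6 + 1024.8 + 343.2 + 567.5 - 652.1 = 487.2
Trade balance = -5722.5 + 487.2 = -5235.3
(Excluded from the trade balance — primary income: reinvested earnings on direct investment abroad 276.4; financial account: increase in resident deposits held at foreign banks 612.6, sale of domestic government bonds to non-residents 726.7; secondary income: official development assistance provided to other countries 128.8, contributions paid to international organisations 138.1, personal remittances sent abroad by immigrant workers 477.5, official foreign aid grants received (current) 238.9.)

-5235.3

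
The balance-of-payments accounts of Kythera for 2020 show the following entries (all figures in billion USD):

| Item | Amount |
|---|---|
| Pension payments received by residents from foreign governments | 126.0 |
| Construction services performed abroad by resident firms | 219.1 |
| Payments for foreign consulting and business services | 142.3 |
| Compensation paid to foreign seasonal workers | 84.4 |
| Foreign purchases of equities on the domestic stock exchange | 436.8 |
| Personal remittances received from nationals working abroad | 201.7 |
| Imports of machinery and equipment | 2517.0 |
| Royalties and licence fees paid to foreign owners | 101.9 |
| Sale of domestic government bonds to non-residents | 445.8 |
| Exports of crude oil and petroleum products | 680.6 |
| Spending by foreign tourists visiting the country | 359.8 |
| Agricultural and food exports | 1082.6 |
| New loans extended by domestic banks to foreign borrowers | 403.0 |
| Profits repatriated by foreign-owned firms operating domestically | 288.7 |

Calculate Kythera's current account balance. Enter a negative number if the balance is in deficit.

Goods: 1082.6 - 2517.0 + 680.6 = -753.8
Services: -101.9 + 219.1 - 142.3 + 359.8 = 334.7
Primary income: -288.7 - 84.4 = -373.1
Secondary income: 201.7 + 126.0 = 327.7
Current account = (-753.8) + 334.7 + (-373.1) + 327.7 = -464.5
(Excluded from the current account — financial account: foreign purchases of equities on the domestic stock exchange 436.8, sale of domestic government bonds to non-residents 445.8, new loans extended by domestic banks to foreign borrowers 403.0.)

-464.5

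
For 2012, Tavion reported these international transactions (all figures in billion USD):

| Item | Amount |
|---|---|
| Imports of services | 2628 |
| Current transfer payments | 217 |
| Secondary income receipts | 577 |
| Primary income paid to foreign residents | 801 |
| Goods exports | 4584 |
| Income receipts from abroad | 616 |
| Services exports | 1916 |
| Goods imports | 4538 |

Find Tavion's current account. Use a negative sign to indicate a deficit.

-491

Goods balance = 4584 - 4538 = 46
Services balance = 1916 - 2628 = -712
Trade balance (goods + services) = 46 + (-712) = -666
Net primary income = 616 - 801 = -185
Net secondary income = 577 - 217 = 360
Current account = -666 + (-185) + 360 = -491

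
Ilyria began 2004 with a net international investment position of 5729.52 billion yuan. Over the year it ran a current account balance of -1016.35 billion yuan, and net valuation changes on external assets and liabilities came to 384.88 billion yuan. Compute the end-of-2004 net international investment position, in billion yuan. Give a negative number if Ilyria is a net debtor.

5098.05

Change in NIIP = current account + net valuation change = -1016.35 + 384.88 = -631.47
End-of-year NIIP = 5729.52 + (-631.47) = 5098.05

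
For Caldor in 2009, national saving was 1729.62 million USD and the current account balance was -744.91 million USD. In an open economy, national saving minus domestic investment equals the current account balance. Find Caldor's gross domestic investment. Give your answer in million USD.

S - I = CA (net lending to the rest of the world).
I = S - CA = 1729.62 - (-744.91) = 2474.53

2474.53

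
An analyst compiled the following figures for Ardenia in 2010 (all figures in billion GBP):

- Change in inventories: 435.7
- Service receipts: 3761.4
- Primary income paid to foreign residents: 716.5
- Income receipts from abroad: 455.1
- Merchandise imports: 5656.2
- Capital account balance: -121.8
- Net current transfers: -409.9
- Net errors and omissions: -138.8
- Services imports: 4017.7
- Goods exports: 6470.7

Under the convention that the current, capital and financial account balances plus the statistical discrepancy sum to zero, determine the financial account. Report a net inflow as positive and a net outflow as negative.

Goods balance = 6470.7 - 5656.2 = 814.5
Services balance = 3761.4 - 4017.7 = -256.3
Trade balance (goods + services) = 814.5 + (-256.3) = 558.2
Net primary income = 455.1 - 716.5 = -261.4
Net secondary income = -409.9
Current account = 558.2 + (-261.4) + (-409.9) = -113.1
Financial account = -(-113.1 + (-121.8) + (-138.8)) = 373.7

373.7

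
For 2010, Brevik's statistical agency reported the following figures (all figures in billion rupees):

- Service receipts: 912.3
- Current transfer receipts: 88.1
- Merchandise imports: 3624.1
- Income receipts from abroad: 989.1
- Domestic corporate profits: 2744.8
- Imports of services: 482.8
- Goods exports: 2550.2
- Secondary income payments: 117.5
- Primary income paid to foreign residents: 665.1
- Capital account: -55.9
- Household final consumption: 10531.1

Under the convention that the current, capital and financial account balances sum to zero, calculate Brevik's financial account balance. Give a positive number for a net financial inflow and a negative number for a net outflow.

405.7

Goods balance = 2550.2 - 3624.1 = -1073.9
Services balance = 912.3 - 482.8 = 429.5
Trade balance (goods + services) = -1073.9 + 429.5 = -644.4
Net primary income = 989.1 - 665.1 = 324.0
Net secondary income = 88.1 - 117.5 = -29.4
Current account = -644.4 + 324.0 + (-29.4) = -349.8
Financial account = -(-349.8 + (-55.9)) = 405.7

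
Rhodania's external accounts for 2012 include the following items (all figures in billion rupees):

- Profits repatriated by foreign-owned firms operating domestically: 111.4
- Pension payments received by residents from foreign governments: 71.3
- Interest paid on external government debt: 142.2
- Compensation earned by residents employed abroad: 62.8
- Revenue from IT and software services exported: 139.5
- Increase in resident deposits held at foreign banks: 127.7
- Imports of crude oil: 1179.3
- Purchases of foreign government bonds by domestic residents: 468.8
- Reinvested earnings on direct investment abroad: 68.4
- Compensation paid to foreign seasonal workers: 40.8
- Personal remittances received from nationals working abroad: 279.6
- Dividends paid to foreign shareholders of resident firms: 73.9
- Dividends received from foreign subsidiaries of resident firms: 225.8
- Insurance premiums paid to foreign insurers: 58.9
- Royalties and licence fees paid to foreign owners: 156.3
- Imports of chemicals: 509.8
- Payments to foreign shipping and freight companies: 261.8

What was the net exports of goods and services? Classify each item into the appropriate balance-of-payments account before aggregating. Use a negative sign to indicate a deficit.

Goods: -509.8 - 1179.3 = -1689.1
Services: -58.9 - 156.3 + 139.5 - 261.8 = -337.5
Trade balance = -1689.1 + (-337.5) = -2026.6
(Excluded from the trade balance — primary income: profits repatriated by foreign-owned firms operating domestically 111.4, interest paid on external government debt 142.2, compensation earned by residents employed abroad 62.8, reinvested earnings on direct investment abroad 68.4, compensation paid to foreign seasonal workers 40.8, dividends paid to foreign shareholders of resident firms 73.9, dividends received from foreign subsidiaries of resident firms 225.8; secondary income: pension payments received by residents from foreign governments 71.3, personal remittances received from nationals working abroad 279.6; financial account: increase in resident deposits held at foreign banks 127.7, purchases of foreign government bonds by domestic residents 468.8.)

-2026.6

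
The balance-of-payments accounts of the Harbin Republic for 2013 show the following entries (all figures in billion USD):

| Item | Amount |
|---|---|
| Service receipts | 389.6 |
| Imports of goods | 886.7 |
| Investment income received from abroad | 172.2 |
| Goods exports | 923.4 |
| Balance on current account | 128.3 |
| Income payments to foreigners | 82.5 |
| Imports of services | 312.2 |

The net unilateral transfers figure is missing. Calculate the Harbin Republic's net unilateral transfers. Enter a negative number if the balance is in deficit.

-75.5

Current account = goods balance + services balance + net primary income + net secondary income
Sum of the known components = 203.8
Net unilateral transfers = CA - (known components) = 128.3 - 203.8 = -75.5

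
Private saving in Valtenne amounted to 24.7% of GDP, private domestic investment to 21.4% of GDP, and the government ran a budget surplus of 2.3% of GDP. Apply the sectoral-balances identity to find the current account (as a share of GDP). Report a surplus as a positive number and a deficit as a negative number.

By the sectoral-balances identity, CA = (S_private - I) + (T - G).
Private balance = 24.7 - 21.4 = 3.3
Government balance (T - G) = 2.3
CA = 3.3 + 2.3 = 5.6

5.6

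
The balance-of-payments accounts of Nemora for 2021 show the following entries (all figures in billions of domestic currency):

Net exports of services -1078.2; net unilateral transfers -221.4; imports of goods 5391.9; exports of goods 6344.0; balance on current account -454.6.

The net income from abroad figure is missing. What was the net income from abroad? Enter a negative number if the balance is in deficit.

Current account = goods balance + services balance + net primary income + net secondary income
Sum of the known components = -347.5
Net income from abroad = CA - (known components) = -454.6 - (-347.5) = -107.1

-107.1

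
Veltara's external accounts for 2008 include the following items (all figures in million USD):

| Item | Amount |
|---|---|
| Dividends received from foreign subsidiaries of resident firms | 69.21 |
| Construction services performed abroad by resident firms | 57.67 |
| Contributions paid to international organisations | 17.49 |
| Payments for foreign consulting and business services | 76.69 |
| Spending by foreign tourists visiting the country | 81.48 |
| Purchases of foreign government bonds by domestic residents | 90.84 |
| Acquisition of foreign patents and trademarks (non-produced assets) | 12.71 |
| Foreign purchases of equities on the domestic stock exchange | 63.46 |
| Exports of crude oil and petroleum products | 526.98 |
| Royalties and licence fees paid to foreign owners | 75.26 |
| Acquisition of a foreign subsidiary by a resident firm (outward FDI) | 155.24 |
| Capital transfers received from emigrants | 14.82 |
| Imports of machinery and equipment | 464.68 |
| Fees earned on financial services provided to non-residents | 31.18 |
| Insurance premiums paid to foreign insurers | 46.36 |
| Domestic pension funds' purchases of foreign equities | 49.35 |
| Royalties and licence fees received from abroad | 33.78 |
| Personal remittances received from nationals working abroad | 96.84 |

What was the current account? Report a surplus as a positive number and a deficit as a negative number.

216.66

Goods: -464.68 + 526.98 = 62.30
Services: 31.18 - 76.69 + 81.48 + 57.67 - 46.36 + 33.78 - 75.26 = 5.80
Primary income: 69.21
Secondary income: -17.49 + 96.84 = 79.35
Current account = 62.30 + 5.80 + 69.21 + 79.35 = 216.66
(Excluded from the current account — financial account: purchases of foreign government bonds by domestic residents 90.84, foreign purchases of equities on the domestic stock exchange 63.46, acquisition of a foreign subsidiary by a resident firm (outward FDI) 155.24, domestic pension funds' purchases of foreign equities 49.35; capital account: acquisition of foreign patents and trademarks (non-produced assets) 12.71, capital transfers received from emigrants 14.82.)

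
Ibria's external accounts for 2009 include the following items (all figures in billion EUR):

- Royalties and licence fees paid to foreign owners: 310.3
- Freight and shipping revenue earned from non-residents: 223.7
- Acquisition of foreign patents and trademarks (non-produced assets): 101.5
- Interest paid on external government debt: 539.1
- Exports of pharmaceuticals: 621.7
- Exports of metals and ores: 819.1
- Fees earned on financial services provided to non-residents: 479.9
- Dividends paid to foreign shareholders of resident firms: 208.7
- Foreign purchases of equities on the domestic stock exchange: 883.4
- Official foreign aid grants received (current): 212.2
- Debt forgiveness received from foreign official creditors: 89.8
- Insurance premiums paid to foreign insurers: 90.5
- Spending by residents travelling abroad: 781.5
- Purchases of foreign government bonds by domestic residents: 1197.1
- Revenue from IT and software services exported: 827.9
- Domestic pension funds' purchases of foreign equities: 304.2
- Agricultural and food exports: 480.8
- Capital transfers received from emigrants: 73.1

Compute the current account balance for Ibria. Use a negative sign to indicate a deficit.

Goods: 819.1 + 621.7 + 480.8 = 1921.6
Services: 223.7 + 827.9 - 90.5 + 479.9 - 310.3 - 781.5 = 349.2
Primary income: -208.7 - 539.1 = -747.8
Secondary income: 212.2
Current account = 1921.6 + 349.2 + (-747.8) + 212.2 = 1735.2
(Excluded from the current account — capital account: acquisition of foreign patents and trademarks (non-produced assets) 101.5, debt forgiveness received from foreign official creditors 89.8, capital transfers received from emigrants 73.1; financial account: foreign purchases of equities on the domestic stock exchange 883.4, purchases of foreign government bonds by domestic residents 1197.1, domestic pension funds' purchases of foreign equities 304.2.)

1735.2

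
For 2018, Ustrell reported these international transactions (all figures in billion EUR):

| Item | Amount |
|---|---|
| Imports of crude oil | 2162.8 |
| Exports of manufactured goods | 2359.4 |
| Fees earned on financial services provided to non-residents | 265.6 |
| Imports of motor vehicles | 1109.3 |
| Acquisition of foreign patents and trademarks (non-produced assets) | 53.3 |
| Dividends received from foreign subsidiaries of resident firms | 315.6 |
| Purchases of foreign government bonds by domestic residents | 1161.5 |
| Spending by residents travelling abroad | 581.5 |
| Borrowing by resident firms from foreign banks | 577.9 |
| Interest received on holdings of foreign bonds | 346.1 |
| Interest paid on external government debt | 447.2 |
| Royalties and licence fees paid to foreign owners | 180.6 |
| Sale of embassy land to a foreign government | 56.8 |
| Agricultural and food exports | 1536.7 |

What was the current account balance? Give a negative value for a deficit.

Goods: 1536.7 - 2162.8 + 2359.4 - 1109.3 = 624.0
Services: -180.6 + 265.6 - 581.5 = -496.5
Primary income: 346.1 + 315.6 - 447.2 = 214.5
Current account = 624.0 + (-496.5) + 214.5 = 342.0
(Excluded from the current account — capital account: acquisition of foreign patents and trademarks (non-produced assets) 53.3, sale of embassy land to a foreign government 56.8; financial account: purchases of foreign government bonds by domestic residents 1161.5, borrowing by resident firms from foreign banks 577.9.)

342.0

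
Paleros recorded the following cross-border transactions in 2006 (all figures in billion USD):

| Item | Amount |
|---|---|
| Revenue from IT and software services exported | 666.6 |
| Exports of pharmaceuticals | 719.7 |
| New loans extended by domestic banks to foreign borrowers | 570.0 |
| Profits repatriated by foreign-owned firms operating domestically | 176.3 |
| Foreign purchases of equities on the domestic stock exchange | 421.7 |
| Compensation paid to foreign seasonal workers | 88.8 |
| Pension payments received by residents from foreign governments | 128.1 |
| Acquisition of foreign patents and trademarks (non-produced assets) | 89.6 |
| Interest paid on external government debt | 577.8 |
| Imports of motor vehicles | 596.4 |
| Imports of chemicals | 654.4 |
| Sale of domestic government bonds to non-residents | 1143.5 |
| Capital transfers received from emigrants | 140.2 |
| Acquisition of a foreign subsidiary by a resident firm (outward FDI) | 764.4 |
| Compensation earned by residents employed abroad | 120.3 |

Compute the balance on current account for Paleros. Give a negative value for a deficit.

-459.0

Goods: 719.7 - 654.4 - 596.4 = -531.1
Services: 666.6
Primary income: -88.8 - 577.8 + 120.3 - 176.3 = -722.6
Secondary income: 128.1
Current account = (-531.1) + 666.6 + (-722.6) + 128.1 = -459.0
(Excluded from the current account — financial account: new loans extended by domestic banks to foreign borrowers 570.0, foreign purchases of equities on the domestic stock exchange 421.7, sale of domestic government bonds to non-residents 1143.5, acquisition of a foreign subsidiary by a resident firm (outward FDI) 764.4; capital account: acquisition of foreign patents and trademarks (non-produced assets) 89.6, capital transfers received from emigrants 140.2.)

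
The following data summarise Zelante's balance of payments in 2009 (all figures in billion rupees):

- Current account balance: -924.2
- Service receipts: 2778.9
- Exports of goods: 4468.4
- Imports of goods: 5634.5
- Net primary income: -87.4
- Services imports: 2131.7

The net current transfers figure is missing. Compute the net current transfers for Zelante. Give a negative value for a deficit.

-317.9

Current account = goods balance + services balance + net primary income + net secondary income
Sum of the known components = -606.3
Net current transfers = CA - (known components) = -924.2 - (-606.3) = -317.9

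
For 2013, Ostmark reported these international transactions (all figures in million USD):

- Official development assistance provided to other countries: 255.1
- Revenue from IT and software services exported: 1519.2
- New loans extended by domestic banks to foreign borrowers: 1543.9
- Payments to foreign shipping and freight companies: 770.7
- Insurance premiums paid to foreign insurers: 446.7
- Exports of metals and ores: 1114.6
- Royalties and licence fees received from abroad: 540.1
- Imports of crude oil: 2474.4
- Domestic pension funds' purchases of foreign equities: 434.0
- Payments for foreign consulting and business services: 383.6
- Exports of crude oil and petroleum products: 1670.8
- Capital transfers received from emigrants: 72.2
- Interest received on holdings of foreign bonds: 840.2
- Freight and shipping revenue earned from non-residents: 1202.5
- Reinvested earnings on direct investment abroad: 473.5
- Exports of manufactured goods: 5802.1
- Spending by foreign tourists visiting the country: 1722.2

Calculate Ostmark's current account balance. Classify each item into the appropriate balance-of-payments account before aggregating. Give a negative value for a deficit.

Goods: -2474.4 + 1114.6 + 1670.8 + 5802.1 = 6113.1
Services: 540.1 + 1519.2 - 770.7 - 446.7 - 383.6 + 1202.5 + 1722.2 = 3383.0
Primary income: 473.5 + 840.2 = 1313.7
Secondary income: -255.1
Current account = 6113.1 + 3383.0 + 1313.7 + (-255.1) = 10554.7
(Excluded from the current account — financial account: new loans extended by domestic banks to foreign borrowers 1543.9, domestic pension funds' purchases of foreign equities 434.0; capital account: capital transfers received from emigrants 72.2.)

10554.7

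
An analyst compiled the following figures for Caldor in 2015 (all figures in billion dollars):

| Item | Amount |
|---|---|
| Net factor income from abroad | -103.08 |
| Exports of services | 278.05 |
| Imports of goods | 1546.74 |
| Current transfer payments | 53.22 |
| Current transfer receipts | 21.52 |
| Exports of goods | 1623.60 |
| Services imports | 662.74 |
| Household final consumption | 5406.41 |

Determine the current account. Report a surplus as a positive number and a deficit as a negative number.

-442.61

Goods balance = 1623.60 - 1546.74 = 76.86
Services balance = 278.05 - 662.74 = -384.69
Trade balance (goods + services) = 76.86 + (-384.69) = -307.83
Net primary income = -103.08
Net secondary income = 21.52 - 53.22 = -31.70
Current account = -307.83 + (-103.08) + (-31.70) = -442.61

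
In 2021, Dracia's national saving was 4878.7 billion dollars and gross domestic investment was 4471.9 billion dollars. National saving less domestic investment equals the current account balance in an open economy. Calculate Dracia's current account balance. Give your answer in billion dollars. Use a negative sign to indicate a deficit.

406.8

CA = S - I = 4878.7 - 4471.9 = 406.8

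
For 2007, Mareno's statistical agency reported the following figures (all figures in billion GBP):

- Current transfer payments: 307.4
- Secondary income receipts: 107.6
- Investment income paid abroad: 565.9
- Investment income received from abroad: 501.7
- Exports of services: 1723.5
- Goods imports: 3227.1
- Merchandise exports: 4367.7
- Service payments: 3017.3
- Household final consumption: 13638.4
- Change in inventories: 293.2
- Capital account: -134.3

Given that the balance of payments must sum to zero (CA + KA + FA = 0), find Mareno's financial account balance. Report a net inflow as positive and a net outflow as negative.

551.5

Goods balance = 4367.7 - 3227.1 = 1140.6
Services balance = 1723.5 - 3017.3 = -1293.8
Trade balance (goods + services) = 1140.6 + (-1293.8) = -153.2
Net primary income = 501.7 - 565.9 = -64.2
Net secondary income = 107.6 - 307.4 = -199.8
Current account = -153.2 + (-64.2) + (-199.8) = -417.2
Financial account = -(-417.2 + (-134.3)) = 551.5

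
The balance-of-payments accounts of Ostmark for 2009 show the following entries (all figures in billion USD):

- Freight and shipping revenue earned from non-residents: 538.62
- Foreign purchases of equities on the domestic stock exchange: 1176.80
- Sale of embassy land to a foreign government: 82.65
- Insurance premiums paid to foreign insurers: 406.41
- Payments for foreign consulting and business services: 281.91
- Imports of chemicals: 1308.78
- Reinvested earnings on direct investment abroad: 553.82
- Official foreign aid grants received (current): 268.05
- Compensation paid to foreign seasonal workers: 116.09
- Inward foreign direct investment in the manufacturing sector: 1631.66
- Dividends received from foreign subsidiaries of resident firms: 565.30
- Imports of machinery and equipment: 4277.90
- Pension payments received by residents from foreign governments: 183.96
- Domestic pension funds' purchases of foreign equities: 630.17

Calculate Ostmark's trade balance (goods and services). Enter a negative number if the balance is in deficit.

-5736.38

Goods: -4277.90 - 1308.78 = -5586.68
Services: -406.41 + 538.62 - 281.91 = -149.70
Trade balance = -5586.68 + (-149.70) = -5736.38
(Excluded from the trade balance — financial account: foreign purchases of equities on the domestic stock exchange 1176.80, inward foreign direct investment in the manufacturing sector 1631.66, domestic pension funds' purchases of foreign equities 630.17; capital account: sale of embassy land to a foreign government 82.65; primary income: reinvested earnings on direct investment abroad 553.82, compensation paid to foreign seasonal workers 116.09, dividends received from foreign subsidiaries of resident firms 565.30; secondary income: official foreign aid grants received (current) 268.05, pension payments received by residents from foreign governments 183.96.)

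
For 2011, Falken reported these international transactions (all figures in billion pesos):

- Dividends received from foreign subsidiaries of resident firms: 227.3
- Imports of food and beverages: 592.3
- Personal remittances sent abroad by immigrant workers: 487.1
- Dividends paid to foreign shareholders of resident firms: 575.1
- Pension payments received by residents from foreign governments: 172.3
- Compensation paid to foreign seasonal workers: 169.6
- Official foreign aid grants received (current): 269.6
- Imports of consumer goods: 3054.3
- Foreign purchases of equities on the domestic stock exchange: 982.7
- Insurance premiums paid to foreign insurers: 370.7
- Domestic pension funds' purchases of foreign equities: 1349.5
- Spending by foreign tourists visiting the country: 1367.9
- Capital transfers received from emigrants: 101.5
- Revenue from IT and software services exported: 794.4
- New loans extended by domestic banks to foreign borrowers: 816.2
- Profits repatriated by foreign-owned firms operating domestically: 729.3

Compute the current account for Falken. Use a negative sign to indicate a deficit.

-3146.9

Goods: -3054.3 - 592.3 = -3646.6
Services: -370.7 + 794.4 + 1367.9 = 1791.6
Primary income: -729.3 - 575.1 + 227.3 - 169.6 = -1246.7
Secondary income: 172.3 + 269.6 - 487.1 = -45.2
Current account = (-3646.6) + 1791.6 + (-1246.7) + (-45.2) = -3146.9
(Excluded from the current account — financial account: foreign purchases of equities on the domestic stock exchange 982.7, domestic pension funds' purchases of foreign equities 1349.5, new loans extended by domestic banks to foreign borrowers 816.2; capital account: capital transfers received from emigrants 101.5.)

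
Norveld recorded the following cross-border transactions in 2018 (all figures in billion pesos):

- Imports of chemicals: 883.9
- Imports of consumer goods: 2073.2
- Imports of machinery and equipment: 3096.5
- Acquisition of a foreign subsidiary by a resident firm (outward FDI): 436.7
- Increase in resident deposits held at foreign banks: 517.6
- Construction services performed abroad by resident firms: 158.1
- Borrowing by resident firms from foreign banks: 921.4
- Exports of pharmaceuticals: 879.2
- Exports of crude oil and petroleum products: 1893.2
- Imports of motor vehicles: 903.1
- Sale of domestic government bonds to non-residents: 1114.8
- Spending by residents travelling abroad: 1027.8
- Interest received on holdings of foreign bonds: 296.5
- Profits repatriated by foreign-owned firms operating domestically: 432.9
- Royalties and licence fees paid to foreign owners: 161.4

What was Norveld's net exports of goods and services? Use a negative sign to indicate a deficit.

Goods: -2073.2 + 1893.2 - 883.9 - 903.1 + 879.2 - 3096.5 = -4184.3
Services: -161.4 - 1027.8 + 158.1 = -1031.1
Trade balance = -4184.3 + (-1031.1) = -5215.4
(Excluded from the trade balance — financial account: acquisition of a foreign subsidiary by a resident firm (outward FDI) 436.7, increase in resident deposits held at foreign banks 517.6, borrowing by resident firms from foreign banks 921.4, sale of domestic government bonds to non-residents 1114.8; primary income: interest received on holdings of foreign bonds 296.5, profits repatriated by foreign-owned firms operating domestically 432.9.)

-5215.4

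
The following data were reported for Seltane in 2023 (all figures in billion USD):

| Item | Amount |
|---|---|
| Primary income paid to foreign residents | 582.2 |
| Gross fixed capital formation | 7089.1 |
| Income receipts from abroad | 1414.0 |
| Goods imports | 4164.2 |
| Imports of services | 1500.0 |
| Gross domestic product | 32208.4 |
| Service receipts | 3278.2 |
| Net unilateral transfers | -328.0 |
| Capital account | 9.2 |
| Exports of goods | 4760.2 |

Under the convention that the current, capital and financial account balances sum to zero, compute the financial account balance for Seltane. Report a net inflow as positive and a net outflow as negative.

Goods balance = 4760.2 - 4164.2 = 596.0
Services balance = 3278.2 - 1500.0 = 1778.2
Trade balance (goods + services) = 596.0 + 1778.2 = 2374.2
Net primary income = 1414.0 - 582.2 = 831.8
Net secondary income = -328.0
Current account = 2374.2 + 831.8 + (-328.0) = 2878.0
Financial account = -(2878.0 + 9.2) = -2887.2

-2887.2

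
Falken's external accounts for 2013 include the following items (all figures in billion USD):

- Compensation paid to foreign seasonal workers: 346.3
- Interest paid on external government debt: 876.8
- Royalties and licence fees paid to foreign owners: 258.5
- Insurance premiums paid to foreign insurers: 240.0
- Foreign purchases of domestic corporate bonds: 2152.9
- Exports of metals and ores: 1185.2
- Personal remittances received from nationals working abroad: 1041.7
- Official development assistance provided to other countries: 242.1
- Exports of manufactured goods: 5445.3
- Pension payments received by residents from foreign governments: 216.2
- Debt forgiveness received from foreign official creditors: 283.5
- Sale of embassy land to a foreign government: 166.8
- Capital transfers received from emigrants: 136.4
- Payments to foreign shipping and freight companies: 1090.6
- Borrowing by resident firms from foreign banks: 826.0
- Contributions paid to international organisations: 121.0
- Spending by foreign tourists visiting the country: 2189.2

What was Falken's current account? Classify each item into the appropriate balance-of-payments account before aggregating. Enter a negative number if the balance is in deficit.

Goods: 1185.2 + 5445.3 = 6630.5
Services: -240.0 - 258.5 - 1090.6 + 2189.2 = 600.1
Primary income: -346.3 - 876.8 = -1223.1
Secondary income: -121.0 + 216.2 + 1041.7 - 242.1 = 894.8
Current account = 6630.5 + 600.1 + (-1223.1) + 894.8 = 6902.3
(Excluded from the current account — financial account: foreign purchases of domestic corporate bonds 2152.9, borrowing by resident firms from foreign banks 826.0; capital account: debt forgiveness received from foreign official creditors 283.5, sale of embassy land to a foreign government 166.8, capital transfers received from emigrants 136.4.)

6902.3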